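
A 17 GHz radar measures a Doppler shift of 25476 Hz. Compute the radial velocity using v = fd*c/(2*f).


v = 25476 * 3e8 / (2 * 17000000000.0) = 224.8 m/s

224.8 m/s


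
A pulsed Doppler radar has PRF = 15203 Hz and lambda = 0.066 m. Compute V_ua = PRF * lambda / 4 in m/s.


V_ua = 15203 * 0.066 / 4 = 250.8 m/s

250.8 m/s


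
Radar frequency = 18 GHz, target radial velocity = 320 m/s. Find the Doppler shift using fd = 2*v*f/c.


fd = 2 * 320 * 18000000000.0 / 3e8 = 38400.0 Hz

38400.0 Hz


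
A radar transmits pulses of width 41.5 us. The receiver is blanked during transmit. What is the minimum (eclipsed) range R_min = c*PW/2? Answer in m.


R_min = 3e8 * 41.5e-6 / 2 = 6225.0 m

6225.0 m


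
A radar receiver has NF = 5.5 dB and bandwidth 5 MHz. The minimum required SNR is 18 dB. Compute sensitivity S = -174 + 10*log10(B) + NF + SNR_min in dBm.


10*log10(5000000.0) = 66.99
S = -174 + 66.99 + 5.5 + 18 = -83.5 dBm

-83.5 dBm


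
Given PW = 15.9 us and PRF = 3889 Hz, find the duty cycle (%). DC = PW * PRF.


DC = 15.9e-6 * 3889 * 100 = 6.18%

6.18%


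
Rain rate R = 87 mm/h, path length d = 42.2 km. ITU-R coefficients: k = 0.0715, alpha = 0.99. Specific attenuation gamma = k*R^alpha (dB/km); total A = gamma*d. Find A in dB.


gamma = 0.0715 * 87^0.99 = 5.94881 dB/km
A = 5.94881 * 42.2 = 251.04 dB

251.04 dB


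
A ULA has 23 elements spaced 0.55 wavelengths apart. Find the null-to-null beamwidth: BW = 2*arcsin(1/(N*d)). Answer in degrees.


1/(N*d) = 1/(23*0.55) = 0.079051
BW = 2*arcsin(0.079051) = 9.1 degrees

9.1 degrees


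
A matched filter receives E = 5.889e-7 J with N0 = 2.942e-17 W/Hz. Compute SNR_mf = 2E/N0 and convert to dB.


SNR_lin = 2 * 5.889e-7 / 2.942e-17 = 4.003e10
SNR_dB = 10*log10(4.003e10) = 106.0 dB

106.0 dB


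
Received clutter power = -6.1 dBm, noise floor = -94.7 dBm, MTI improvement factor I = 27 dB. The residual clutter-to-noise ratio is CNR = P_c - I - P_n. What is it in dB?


CNR = -6.1 - 27 - (-94.7) = 61.6 dB

61.6 dB


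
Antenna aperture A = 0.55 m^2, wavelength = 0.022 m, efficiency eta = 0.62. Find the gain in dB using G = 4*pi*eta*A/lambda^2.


G_linear = 4*pi*0.62*0.55/0.022^2 = 8853.58
G_dB = 10*log10(8853.58) = 39.5 dB

39.5 dB


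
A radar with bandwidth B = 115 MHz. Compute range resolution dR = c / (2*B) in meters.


dR = 3e8 / (2 * 115000000.0) = 1.3 m

1.3 m


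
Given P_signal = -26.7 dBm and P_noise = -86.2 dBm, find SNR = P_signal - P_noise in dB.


SNR = -26.7 - (-86.2) = 59.5 dB

59.5 dB


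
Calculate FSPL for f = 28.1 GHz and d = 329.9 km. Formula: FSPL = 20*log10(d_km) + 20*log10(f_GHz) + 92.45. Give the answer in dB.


20*log10(329.9) = 50.37
20*log10(28.1) = 28.97
FSPL = 171.8 dB

171.8 dB


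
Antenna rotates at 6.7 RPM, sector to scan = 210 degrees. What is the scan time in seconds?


t = 210 / (6.7 * 360) * 60 = 5.22 s

5.22 s


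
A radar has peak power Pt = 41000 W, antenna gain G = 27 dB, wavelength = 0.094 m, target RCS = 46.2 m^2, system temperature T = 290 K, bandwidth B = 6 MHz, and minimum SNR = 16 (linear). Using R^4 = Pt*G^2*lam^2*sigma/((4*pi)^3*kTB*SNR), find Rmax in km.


G_lin = 10^(27/10) = 501.187234
R^4 = 41000 * 501.187234^2 * 0.094^2 * 46.2 / ((4*pi)^3 * 1.38e-23 * 290 * 6000000.0 * 16)
R^4 = 5.51447e18 m^4
R_max = (5.51447e18)^(1/4) = 48459.2 m = 48.5 km

48.5 km


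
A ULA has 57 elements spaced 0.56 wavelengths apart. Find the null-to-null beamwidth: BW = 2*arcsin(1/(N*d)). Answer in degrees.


1/(N*d) = 1/(57*0.56) = 0.031328
BW = 2*arcsin(0.031328) = 3.6 degrees

3.6 degrees


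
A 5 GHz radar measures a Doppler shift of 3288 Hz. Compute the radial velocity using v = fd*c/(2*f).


v = 3288 * 3e8 / (2 * 5000000000.0) = 98.6 m/s

98.6 m/s


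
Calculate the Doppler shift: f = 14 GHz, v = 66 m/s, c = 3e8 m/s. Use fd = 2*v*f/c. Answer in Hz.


fd = 2 * 66 * 14000000000.0 / 3e8 = 6160.0 Hz

6160.0 Hz


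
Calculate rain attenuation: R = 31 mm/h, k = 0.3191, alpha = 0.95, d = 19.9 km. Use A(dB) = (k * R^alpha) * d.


gamma = 0.3191 * 31^0.95 = 8.331447 dB/km
A = 8.331447 * 19.9 = 165.8 dB

165.8 dB


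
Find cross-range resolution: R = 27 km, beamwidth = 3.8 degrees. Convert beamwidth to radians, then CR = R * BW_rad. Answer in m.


BW_rad = 0.066322512
CR = 27000 * 0.066322512 = 1790.7 m

1790.7 m


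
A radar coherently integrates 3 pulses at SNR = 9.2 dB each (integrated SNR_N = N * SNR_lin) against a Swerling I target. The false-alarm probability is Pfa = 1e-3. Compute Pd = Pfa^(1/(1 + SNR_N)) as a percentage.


SNR_lin = 10^(9.2/10) = 8.31764
SNR_N = 3 * 8.31764 = 24.95292
1/(1 + SNR_N) = 1/25.95292 = 0.0385313
Pd = (1e-3)^0.0385313 = 0.76631
Pd = 76.6%

76.6%


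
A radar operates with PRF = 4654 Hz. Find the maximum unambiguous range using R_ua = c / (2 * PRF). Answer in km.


R_ua = 3e8 / (2 * 4654) = 32230.3 m = 32.2 km

32.2 km


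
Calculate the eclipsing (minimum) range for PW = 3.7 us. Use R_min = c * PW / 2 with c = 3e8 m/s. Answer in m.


R_min = 3e8 * 3.7e-6 / 2 = 555.0 m

555.0 m


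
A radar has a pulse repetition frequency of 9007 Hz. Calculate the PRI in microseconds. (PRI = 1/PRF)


PRI = 1/9007 = 0.0001110248 s = 111.0 us

111.0 us


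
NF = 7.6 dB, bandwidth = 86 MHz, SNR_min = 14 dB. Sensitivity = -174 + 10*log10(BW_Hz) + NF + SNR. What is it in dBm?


10*log10(86000000.0) = 79.34
S = -174 + 79.34 + 7.6 + 14 = -73.1 dBm

-73.1 dBm


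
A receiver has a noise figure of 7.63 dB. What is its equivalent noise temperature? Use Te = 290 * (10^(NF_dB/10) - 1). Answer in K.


NF_lin = 10^(7.63/10) = 5.794287
Te = 290 * (5.794287 - 1) = 1390.3 K

1390.3 K


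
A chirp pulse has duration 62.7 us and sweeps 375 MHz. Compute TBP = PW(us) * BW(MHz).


TBP = 62.7 * 375 = 23512.5

23512.5


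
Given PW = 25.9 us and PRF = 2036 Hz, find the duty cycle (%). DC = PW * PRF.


DC = 25.9e-6 * 2036 * 100 = 5.27%

5.27%


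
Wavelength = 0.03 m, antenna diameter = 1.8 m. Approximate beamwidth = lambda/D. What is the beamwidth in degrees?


BW_rad = 0.03 / 1.8 = 0.016667
BW_deg = 0.95 degrees

0.95 degrees


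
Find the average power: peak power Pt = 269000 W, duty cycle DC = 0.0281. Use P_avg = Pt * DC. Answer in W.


P_avg = 269000 * 0.0281 = 7558.9 W

7558.9 W


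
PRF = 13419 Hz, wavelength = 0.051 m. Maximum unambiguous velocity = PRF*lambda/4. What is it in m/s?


V_ua = 13419 * 0.051 / 4 = 171.1 m/s

171.1 m/s


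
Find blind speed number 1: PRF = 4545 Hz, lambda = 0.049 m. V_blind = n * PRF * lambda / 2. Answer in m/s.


V_blind = 1 * 4545 * 0.049 / 2 = 111.4 m/s

111.4 m/s


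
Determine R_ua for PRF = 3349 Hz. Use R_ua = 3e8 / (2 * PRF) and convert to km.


R_ua = 3e8 / (2 * 3349) = 44789.5 m = 44.8 km

44.8 km


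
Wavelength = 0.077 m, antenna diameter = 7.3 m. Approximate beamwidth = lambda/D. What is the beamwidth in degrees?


BW_rad = 0.077 / 7.3 = 0.010548
BW_deg = 0.6 degrees

0.6 degrees


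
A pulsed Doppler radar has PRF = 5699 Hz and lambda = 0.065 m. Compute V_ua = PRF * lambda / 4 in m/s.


V_ua = 5699 * 0.065 / 4 = 92.6 m/s

92.6 m/s


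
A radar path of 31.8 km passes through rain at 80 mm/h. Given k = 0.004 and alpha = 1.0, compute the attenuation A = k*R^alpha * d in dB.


gamma = 0.004 * 80^1.0 = 0.32 dB/km
A = 0.32 * 31.8 = 10.18 dB

10.18 dB


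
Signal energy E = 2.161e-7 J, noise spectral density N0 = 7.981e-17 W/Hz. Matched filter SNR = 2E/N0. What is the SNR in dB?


SNR_lin = 2 * 2.161e-7 / 7.981e-17 = 5.415e9
SNR_dB = 10*log10(5.415e9) = 97.3 dB

97.3 dB


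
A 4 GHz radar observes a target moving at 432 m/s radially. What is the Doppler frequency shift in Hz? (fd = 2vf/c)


fd = 2 * 432 * 4000000000.0 / 3e8 = 11520.0 Hz

11520.0 Hz


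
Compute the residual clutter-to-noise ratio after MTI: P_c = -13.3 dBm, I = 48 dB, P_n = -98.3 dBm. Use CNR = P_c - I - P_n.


CNR = -13.3 - 48 - (-98.3) = 37.0 dB

37.0 dB


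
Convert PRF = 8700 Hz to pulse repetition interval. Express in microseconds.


PRI = 1/8700 = 0.0001149425 s = 114.9 us

114.9 us


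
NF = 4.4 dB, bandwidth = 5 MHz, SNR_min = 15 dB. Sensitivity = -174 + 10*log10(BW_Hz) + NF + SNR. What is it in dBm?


10*log10(5000000.0) = 66.99
S = -174 + 66.99 + 4.4 + 15 = -87.6 dBm

-87.6 dBm


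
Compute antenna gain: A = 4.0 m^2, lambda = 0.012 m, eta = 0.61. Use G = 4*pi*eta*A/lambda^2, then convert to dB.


G_linear = 4*pi*0.61*4.0/0.012^2 = 212930.17
G_dB = 10*log10(212930.17) = 53.3 dB

53.3 dB


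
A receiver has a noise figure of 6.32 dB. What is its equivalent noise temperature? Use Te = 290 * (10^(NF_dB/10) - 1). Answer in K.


NF_lin = 10^(6.32/10) = 4.285485
Te = 290 * (4.285485 - 1) = 952.8 K

952.8 K


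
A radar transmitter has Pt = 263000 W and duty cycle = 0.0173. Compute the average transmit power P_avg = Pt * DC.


P_avg = 263000 * 0.0173 = 4549.9 W

4549.9 W


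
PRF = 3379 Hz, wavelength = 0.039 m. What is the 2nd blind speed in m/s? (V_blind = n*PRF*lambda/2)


V_blind = 2 * 3379 * 0.039 / 2 = 131.8 m/s

131.8 m/s


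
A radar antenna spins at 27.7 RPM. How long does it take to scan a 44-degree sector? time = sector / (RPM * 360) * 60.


t = 44 / (27.7 * 360) * 60 = 0.26 s

0.26 s


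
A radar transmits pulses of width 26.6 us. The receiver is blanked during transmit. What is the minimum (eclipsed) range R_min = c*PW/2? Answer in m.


R_min = 3e8 * 26.6e-6 / 2 = 3990.0 m

3990.0 m


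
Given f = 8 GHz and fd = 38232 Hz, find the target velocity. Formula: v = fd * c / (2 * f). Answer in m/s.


v = 38232 * 3e8 / (2 * 8000000000.0) = 716.9 m/s

716.9 m/s


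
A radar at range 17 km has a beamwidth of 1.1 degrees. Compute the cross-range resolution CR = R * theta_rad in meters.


BW_rad = 0.019198622
CR = 17000 * 0.019198622 = 326.4 m

326.4 m


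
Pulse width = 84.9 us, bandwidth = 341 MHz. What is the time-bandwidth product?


TBP = 84.9 * 341 = 28950.9

28950.9


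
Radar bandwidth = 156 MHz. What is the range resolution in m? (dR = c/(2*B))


dR = 3e8 / (2 * 156000000.0) = 0.96 m

0.96 m


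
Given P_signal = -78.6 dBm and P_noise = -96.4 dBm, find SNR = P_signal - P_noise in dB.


SNR = -78.6 - (-96.4) = 17.8 dB

17.8 dB


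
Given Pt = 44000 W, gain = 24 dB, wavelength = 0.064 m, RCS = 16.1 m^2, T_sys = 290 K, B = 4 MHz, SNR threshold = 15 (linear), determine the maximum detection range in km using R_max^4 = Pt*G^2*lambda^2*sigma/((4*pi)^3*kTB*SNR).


G_lin = 10^(24/10) = 251.188643
R^4 = 44000 * 251.188643^2 * 0.064^2 * 16.1 / ((4*pi)^3 * 1.38e-23 * 290 * 4000000.0 * 15)
R^4 = 3.84221e17 m^4
R_max = (3.84221e17)^(1/4) = 24896.9 m = 24.9 km

24.9 km


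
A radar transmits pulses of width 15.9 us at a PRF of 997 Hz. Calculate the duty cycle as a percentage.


DC = 15.9e-6 * 997 * 100 = 1.59%

1.59%


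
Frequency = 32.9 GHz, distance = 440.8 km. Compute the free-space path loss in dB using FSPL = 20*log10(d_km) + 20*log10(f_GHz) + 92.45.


20*log10(440.8) = 52.88
20*log10(32.9) = 30.34
FSPL = 175.7 dB

175.7 dB


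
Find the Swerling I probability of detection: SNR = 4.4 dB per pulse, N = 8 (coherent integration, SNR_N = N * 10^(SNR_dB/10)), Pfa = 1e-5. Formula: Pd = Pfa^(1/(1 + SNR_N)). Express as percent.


SNR_lin = 10^(4.4/10) = 2.75423
SNR_N = 8 * 2.75423 = 22.03384
1/(1 + SNR_N) = 1/23.03384 = 0.0434144
Pd = (1e-5)^0.0434144 = 0.60664
Pd = 60.7%

60.7%


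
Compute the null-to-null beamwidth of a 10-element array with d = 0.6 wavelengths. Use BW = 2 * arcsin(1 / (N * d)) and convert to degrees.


1/(N*d) = 1/(10*0.6) = 0.166667
BW = 2*arcsin(0.166667) = 19.2 degrees

19.2 degrees


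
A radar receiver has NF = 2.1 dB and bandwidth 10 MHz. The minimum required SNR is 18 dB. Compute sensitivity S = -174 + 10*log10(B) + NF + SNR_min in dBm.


10*log10(10000000.0) = 70.0
S = -174 + 70.0 + 2.1 + 18 = -83.9 dBm

-83.9 dBm


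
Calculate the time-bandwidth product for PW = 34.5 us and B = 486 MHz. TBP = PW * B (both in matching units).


TBP = 34.5 * 486 = 16767.0

16767.0


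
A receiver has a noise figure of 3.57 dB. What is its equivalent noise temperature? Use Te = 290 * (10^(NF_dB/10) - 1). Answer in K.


NF_lin = 10^(3.57/10) = 2.275097
Te = 290 * (2.275097 - 1) = 369.8 K

369.8 K


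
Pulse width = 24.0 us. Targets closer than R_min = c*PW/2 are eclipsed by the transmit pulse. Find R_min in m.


R_min = 3e8 * 24.0e-6 / 2 = 3600.0 m

3600.0 m


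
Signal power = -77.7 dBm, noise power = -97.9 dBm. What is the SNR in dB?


SNR = -77.7 - (-97.9) = 20.2 dB

20.2 dB


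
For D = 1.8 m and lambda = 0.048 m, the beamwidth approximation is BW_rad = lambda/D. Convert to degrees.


BW_rad = 0.048 / 1.8 = 0.026667
BW_deg = 1.53 degrees

1.53 degrees


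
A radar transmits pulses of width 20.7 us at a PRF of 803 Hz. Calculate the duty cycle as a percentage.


DC = 20.7e-6 * 803 * 100 = 1.66%

1.66%


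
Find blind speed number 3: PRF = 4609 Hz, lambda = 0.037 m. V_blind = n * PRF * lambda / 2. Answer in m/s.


V_blind = 3 * 4609 * 0.037 / 2 = 255.8 m/s

255.8 m/s


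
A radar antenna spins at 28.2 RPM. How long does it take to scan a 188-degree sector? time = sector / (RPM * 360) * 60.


t = 188 / (28.2 * 360) * 60 = 1.11 s

1.11 s


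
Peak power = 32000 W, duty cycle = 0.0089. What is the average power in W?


P_avg = 32000 * 0.0089 = 284.8 W

284.8 W


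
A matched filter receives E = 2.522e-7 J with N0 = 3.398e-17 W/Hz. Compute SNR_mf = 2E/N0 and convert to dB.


SNR_lin = 2 * 2.522e-7 / 3.398e-17 = 1.484e10
SNR_dB = 10*log10(1.484e10) = 101.7 dB

101.7 dB


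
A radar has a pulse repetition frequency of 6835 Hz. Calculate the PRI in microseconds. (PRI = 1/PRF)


PRI = 1/6835 = 0.0001463058 s = 146.3 us

146.3 us


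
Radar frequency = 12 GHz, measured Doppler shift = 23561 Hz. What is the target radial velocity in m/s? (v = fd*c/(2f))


v = 23561 * 3e8 / (2 * 12000000000.0) = 294.5 m/s

294.5 m/s


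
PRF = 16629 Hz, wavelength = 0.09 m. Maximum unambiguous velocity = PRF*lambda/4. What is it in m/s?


V_ua = 16629 * 0.09 / 4 = 374.2 m/s

374.2 m/s


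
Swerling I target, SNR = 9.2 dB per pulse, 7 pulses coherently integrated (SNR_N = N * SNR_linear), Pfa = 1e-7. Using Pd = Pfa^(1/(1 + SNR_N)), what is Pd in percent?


SNR_lin = 10^(9.2/10) = 8.31764
SNR_N = 7 * 8.31764 = 58.22348
1/(1 + SNR_N) = 1/59.22348 = 0.0168852
Pd = (1e-7)^0.0168852 = 0.76173
Pd = 76.2%

76.2%


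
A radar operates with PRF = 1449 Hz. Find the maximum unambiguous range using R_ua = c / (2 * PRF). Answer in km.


R_ua = 3e8 / (2 * 1449) = 103519.7 m = 103.5 km

103.5 km


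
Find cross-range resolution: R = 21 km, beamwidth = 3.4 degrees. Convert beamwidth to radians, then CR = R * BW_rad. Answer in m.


BW_rad = 0.059341195
CR = 21000 * 0.059341195 = 1246.2 m

1246.2 m


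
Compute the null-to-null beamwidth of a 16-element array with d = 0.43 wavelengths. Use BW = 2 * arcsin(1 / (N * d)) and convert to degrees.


1/(N*d) = 1/(16*0.43) = 0.145349
BW = 2*arcsin(0.145349) = 16.7 degrees

16.7 degrees


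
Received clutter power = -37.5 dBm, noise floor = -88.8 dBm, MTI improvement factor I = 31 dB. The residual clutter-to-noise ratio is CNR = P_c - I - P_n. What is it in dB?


CNR = -37.5 - 31 - (-88.8) = 20.3 dB

20.3 dB


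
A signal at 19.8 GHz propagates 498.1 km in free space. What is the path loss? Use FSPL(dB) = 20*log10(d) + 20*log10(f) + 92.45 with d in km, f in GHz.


20*log10(498.1) = 53.95
20*log10(19.8) = 25.93
FSPL = 172.3 dB

172.3 dB


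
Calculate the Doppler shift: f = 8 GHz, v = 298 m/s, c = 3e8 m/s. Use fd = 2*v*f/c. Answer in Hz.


fd = 2 * 298 * 8000000000.0 / 3e8 = 15893.3 Hz

15893.3 Hz


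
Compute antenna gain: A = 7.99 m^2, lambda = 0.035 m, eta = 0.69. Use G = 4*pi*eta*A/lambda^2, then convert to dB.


G_linear = 4*pi*0.69*7.99/0.035^2 = 56554.82
G_dB = 10*log10(56554.82) = 47.5 dB

47.5 dB


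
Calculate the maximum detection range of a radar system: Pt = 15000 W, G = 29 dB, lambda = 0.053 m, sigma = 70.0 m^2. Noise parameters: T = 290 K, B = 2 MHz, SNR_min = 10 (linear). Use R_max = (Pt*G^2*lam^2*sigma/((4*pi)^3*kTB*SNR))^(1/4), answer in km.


G_lin = 10^(29/10) = 794.328235
R^4 = 15000 * 794.328235^2 * 0.053^2 * 70.0 / ((4*pi)^3 * 1.38e-23 * 290 * 2000000.0 * 10)
R^4 = 1.17167e19 m^4
R_max = (1.17167e19)^(1/4) = 58506.1 m = 58.5 km

58.5 km


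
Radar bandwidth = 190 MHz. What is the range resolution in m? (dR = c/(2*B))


dR = 3e8 / (2 * 190000000.0) = 0.79 m

0.79 m


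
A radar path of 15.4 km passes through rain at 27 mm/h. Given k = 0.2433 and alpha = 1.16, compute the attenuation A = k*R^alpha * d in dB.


gamma = 0.2433 * 27^1.16 = 11.130741 dB/km
A = 11.130741 * 15.4 = 171.41 dB

171.41 dB


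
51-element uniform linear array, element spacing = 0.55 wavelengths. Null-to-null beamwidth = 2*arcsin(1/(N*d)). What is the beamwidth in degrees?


1/(N*d) = 1/(51*0.55) = 0.035651
BW = 2*arcsin(0.035651) = 4.1 degrees

4.1 degrees


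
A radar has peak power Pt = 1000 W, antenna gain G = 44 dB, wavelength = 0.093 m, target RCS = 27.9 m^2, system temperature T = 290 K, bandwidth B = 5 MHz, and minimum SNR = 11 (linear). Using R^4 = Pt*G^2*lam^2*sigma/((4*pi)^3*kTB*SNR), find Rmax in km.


G_lin = 10^(44/10) = 25118.864315
R^4 = 1000 * 25118.864315^2 * 0.093^2 * 27.9 / ((4*pi)^3 * 1.38e-23 * 290 * 5000000.0 * 11)
R^4 = 3.48579e20 m^4
R_max = (3.48579e20)^(1/4) = 136639.2 m = 136.6 km

136.6 km


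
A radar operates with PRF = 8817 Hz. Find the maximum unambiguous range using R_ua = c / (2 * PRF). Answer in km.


R_ua = 3e8 / (2 * 8817) = 17012.6 m = 17.0 km

17.0 km


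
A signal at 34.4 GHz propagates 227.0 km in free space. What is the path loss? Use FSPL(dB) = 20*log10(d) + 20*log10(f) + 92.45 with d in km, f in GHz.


20*log10(227.0) = 47.12
20*log10(34.4) = 30.73
FSPL = 170.3 dB

170.3 dB


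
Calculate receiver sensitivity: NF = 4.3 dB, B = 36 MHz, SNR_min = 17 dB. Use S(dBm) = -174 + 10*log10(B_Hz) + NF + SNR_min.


10*log10(36000000.0) = 75.56
S = -174 + 75.56 + 4.3 + 17 = -77.1 dBm

-77.1 dBm


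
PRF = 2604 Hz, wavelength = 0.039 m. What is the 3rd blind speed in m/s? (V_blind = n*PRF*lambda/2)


V_blind = 3 * 2604 * 0.039 / 2 = 152.3 m/s

152.3 m/s


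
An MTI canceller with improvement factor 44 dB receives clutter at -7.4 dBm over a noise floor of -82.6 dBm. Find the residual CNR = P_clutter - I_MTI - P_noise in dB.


CNR = -7.4 - 44 - (-82.6) = 31.2 dB

31.2 dB


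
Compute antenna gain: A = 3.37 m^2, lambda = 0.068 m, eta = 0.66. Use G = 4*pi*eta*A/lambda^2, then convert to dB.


G_linear = 4*pi*0.66*3.37/0.068^2 = 6044.58
G_dB = 10*log10(6044.58) = 37.8 dB

37.8 dB


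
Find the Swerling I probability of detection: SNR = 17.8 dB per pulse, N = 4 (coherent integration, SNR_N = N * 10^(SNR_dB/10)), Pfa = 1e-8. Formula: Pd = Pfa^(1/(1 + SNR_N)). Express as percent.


SNR_lin = 10^(17.8/10) = 60.25596
SNR_N = 4 * 60.25596 = 241.02384
1/(1 + SNR_N) = 1/242.02384 = 0.0041318
Pd = (1e-8)^0.0041318 = 0.92671
Pd = 92.7%

92.7%


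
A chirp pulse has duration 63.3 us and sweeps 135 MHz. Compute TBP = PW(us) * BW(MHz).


TBP = 63.3 * 135 = 8545.5

8545.5


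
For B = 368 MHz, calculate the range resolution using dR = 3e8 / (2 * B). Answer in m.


dR = 3e8 / (2 * 368000000.0) = 0.41 m

0.41 m


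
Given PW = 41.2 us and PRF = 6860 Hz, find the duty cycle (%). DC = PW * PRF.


DC = 41.2e-6 * 6860 * 100 = 28.26%

28.26%


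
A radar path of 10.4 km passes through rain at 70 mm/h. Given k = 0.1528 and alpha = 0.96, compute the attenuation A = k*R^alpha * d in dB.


gamma = 0.1528 * 70^0.96 = 9.024382 dB/km
A = 9.024382 * 10.4 = 93.85 dB

93.85 dB


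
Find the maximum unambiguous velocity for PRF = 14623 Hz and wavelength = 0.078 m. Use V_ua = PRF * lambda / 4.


V_ua = 14623 * 0.078 / 4 = 285.1 m/s

285.1 m/s


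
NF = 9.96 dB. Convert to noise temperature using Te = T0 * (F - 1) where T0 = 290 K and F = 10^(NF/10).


NF_lin = 10^(9.96/10) = 9.908319
Te = 290 * (9.908319 - 1) = 2583.4 K

2583.4 K


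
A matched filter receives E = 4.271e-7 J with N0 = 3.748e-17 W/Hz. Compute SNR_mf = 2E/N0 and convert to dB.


SNR_lin = 2 * 4.271e-7 / 3.748e-17 = 2.279e10
SNR_dB = 10*log10(2.279e10) = 103.6 dB

103.6 dB


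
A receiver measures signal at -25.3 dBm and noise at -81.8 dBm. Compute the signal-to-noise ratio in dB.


SNR = -25.3 - (-81.8) = 56.5 dB

56.5 dB


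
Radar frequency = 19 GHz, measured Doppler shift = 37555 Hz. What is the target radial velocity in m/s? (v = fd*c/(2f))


v = 37555 * 3e8 / (2 * 19000000000.0) = 296.5 m/s

296.5 m/s


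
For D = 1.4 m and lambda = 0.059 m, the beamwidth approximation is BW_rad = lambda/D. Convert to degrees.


BW_rad = 0.059 / 1.4 = 0.042143
BW_deg = 2.41 degrees

2.41 degrees


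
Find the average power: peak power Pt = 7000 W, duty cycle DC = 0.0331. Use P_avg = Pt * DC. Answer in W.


P_avg = 7000 * 0.0331 = 231.7 W

231.7 W


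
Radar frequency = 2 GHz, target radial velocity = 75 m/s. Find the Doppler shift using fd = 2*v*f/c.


fd = 2 * 75 * 2000000000.0 / 3e8 = 1000.0 Hz

1000.0 Hz


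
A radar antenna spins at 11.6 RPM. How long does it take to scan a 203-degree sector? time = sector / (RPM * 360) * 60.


t = 203 / (11.6 * 360) * 60 = 2.92 s

2.92 s


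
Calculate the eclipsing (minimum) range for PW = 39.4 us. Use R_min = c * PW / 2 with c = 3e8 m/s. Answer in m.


R_min = 3e8 * 39.4e-6 / 2 = 5910.0 m

5910.0 m


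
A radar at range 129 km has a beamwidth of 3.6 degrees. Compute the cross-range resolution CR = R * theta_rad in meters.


BW_rad = 0.062831853
CR = 129000 * 0.062831853 = 8105.3 m

8105.3 m


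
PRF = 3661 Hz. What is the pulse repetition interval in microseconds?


PRI = 1/3661 = 0.0002731494 s = 273.1 us

273.1 us


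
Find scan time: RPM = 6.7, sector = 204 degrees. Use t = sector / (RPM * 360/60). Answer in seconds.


t = 204 / (6.7 * 360) * 60 = 5.07 s

5.07 s


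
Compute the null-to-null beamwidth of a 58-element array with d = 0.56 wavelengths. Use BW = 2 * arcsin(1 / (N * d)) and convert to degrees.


1/(N*d) = 1/(58*0.56) = 0.030788
BW = 2*arcsin(0.030788) = 3.5 degrees

3.5 degrees


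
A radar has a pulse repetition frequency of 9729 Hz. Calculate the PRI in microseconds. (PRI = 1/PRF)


PRI = 1/9729 = 0.0001027855 s = 102.8 us

102.8 us


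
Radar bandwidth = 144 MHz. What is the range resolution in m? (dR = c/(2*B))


dR = 3e8 / (2 * 144000000.0) = 1.04 m

1.04 m


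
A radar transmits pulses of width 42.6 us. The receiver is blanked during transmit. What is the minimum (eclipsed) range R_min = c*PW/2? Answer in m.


R_min = 3e8 * 42.6e-6 / 2 = 6390.0 m

6390.0 m


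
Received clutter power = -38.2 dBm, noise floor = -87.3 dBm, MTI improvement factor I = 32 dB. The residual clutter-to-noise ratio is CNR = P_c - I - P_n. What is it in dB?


CNR = -38.2 - 32 - (-87.3) = 17.1 dB

17.1 dB


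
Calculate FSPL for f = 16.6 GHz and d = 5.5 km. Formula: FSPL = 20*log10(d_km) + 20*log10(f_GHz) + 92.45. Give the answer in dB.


20*log10(5.5) = 14.81
20*log10(16.6) = 24.4
FSPL = 131.7 dB

131.7 dB


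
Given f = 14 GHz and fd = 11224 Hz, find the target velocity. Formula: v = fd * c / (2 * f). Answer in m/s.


v = 11224 * 3e8 / (2 * 14000000000.0) = 120.3 m/s

120.3 m/s


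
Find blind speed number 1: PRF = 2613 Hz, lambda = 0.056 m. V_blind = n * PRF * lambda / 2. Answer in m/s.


V_blind = 1 * 2613 * 0.056 / 2 = 73.2 m/s

73.2 m/s


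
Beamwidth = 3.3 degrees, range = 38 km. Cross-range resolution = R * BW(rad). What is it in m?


BW_rad = 0.057595865
CR = 38000 * 0.057595865 = 2188.6 m

2188.6 m


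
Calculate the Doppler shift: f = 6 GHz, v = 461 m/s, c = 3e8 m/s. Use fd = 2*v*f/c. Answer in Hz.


fd = 2 * 461 * 6000000000.0 / 3e8 = 18440.0 Hz

18440.0 Hz


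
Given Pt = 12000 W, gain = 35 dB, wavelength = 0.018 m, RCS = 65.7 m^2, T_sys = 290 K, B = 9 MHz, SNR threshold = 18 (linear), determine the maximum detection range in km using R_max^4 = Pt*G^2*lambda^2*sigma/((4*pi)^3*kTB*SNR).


G_lin = 10^(35/10) = 3162.27766
R^4 = 12000 * 3162.27766^2 * 0.018^2 * 65.7 / ((4*pi)^3 * 1.38e-23 * 290 * 9000000.0 * 18)
R^4 = 1.9855e18 m^4
R_max = (1.9855e18)^(1/4) = 37537.7 m = 37.5 km

37.5 km


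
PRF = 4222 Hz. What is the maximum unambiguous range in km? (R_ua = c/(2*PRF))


R_ua = 3e8 / (2 * 4222) = 35528.2 m = 35.5 km

35.5 km


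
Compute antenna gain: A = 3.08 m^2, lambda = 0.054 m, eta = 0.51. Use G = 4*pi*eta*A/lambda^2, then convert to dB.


G_linear = 4*pi*0.51*3.08/0.054^2 = 6769.29
G_dB = 10*log10(6769.29) = 38.3 dB

38.3 dB


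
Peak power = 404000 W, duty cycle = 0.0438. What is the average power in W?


P_avg = 404000 * 0.0438 = 17695.2 W

17695.2 W


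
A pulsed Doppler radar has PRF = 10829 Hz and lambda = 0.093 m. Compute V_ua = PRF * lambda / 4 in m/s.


V_ua = 10829 * 0.093 / 4 = 251.8 m/s

251.8 m/s


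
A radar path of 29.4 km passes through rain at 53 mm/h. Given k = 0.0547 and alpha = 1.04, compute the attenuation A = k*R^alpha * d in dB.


gamma = 0.0547 * 53^1.04 = 3.398085 dB/km
A = 3.398085 * 29.4 = 99.9 dB

99.9 dB


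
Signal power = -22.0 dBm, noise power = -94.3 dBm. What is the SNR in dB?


SNR = -22.0 - (-94.3) = 72.3 dB

72.3 dB


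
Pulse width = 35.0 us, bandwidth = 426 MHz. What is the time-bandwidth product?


TBP = 35.0 * 426 = 14910.0

14910.0


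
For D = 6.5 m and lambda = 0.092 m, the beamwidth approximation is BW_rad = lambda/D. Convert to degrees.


BW_rad = 0.092 / 6.5 = 0.014154
BW_deg = 0.81 degrees

0.81 degrees


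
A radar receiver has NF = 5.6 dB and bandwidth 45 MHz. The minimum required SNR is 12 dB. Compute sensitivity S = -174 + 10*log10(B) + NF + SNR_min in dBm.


10*log10(45000000.0) = 76.53
S = -174 + 76.53 + 5.6 + 12 = -79.9 dBm

-79.9 dBm


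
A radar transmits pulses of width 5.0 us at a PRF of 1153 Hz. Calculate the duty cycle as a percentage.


DC = 5.0e-6 * 1153 * 100 = 0.58%

0.58%


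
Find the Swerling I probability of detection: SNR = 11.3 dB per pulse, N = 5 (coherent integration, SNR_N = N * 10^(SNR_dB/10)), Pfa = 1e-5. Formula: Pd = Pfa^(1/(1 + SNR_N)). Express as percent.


SNR_lin = 10^(11.3/10) = 13.48963
SNR_N = 5 * 13.48963 = 67.44815
1/(1 + SNR_N) = 1/68.44815 = 0.0146096
Pd = (1e-5)^0.0146096 = 0.84519
Pd = 84.5%

84.5%


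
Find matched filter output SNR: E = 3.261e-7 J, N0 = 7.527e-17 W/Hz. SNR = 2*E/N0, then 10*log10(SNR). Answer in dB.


SNR_lin = 2 * 3.261e-7 / 7.527e-17 = 8.665e9
SNR_dB = 10*log10(8.665e9) = 99.4 dB

99.4 dB


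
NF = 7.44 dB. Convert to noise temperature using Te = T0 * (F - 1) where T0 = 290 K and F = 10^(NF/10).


NF_lin = 10^(7.44/10) = 5.546257
Te = 290 * (5.546257 - 1) = 1318.4 K

1318.4 K


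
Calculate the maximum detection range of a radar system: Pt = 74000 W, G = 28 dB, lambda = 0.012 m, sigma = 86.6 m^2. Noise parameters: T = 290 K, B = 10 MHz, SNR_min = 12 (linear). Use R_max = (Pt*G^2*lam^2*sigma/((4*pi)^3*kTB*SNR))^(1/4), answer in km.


G_lin = 10^(28/10) = 630.957344
R^4 = 74000 * 630.957344^2 * 0.012^2 * 86.6 / ((4*pi)^3 * 1.38e-23 * 290 * 10000000.0 * 12)
R^4 = 3.855e17 m^4
R_max = (3.855e17)^(1/4) = 24917.6 m = 24.9 km

24.9 km


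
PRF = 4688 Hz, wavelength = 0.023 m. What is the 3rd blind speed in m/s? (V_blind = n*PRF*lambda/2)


V_blind = 3 * 4688 * 0.023 / 2 = 161.7 m/s

161.7 m/s


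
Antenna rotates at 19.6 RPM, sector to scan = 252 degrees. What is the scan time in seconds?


t = 252 / (19.6 * 360) * 60 = 2.14 s

2.14 s


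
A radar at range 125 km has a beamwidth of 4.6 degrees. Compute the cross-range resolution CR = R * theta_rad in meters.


BW_rad = 0.080285146
CR = 125000 * 0.080285146 = 10035.6 m

10035.6 m


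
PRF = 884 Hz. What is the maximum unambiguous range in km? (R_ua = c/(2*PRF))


R_ua = 3e8 / (2 * 884) = 169683.3 m = 169.7 km

169.7 km


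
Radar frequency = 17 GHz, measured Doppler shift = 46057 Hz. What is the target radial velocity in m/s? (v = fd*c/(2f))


v = 46057 * 3e8 / (2 * 17000000000.0) = 406.4 m/s

406.4 m/s


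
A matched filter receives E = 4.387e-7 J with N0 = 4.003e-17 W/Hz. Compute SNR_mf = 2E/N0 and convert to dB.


SNR_lin = 2 * 4.387e-7 / 4.003e-17 = 2.192e10
SNR_dB = 10*log10(2.192e10) = 103.4 dB

103.4 dB


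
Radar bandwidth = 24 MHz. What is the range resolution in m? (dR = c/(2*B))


dR = 3e8 / (2 * 24000000.0) = 6.25 m

6.25 m


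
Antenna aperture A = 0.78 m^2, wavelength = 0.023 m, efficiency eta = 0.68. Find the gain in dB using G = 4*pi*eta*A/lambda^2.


G_linear = 4*pi*0.68*0.78/0.023^2 = 12599.63
G_dB = 10*log10(12599.63) = 41.0 dB

41.0 dB


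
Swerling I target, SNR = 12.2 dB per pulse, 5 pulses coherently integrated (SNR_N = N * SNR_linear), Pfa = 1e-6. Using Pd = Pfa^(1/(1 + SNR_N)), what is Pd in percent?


SNR_lin = 10^(12.2/10) = 16.59587
SNR_N = 5 * 16.59587 = 82.97935
1/(1 + SNR_N) = 1/83.97935 = 0.0119077
Pd = (1e-6)^0.0119077 = 0.84831
Pd = 84.8%

84.8%


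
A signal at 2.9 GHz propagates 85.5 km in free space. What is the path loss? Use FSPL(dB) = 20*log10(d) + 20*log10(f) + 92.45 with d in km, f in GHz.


20*log10(85.5) = 38.64
20*log10(2.9) = 9.25
FSPL = 140.3 dB

140.3 dB


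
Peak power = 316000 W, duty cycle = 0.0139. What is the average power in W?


P_avg = 316000 * 0.0139 = 4392.4 W

4392.4 W


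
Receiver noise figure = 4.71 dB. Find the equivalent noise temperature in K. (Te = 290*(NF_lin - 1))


NF_lin = 10^(4.71/10) = 2.958012
Te = 290 * (2.958012 - 1) = 567.8 K

567.8 K


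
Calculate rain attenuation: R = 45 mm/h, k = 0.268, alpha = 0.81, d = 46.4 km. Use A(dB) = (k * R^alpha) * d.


gamma = 0.268 * 45^0.81 = 5.851092 dB/km
A = 5.851092 * 46.4 = 271.49 dB

271.49 dB


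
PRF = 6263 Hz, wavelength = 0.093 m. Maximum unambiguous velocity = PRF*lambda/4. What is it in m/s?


V_ua = 6263 * 0.093 / 4 = 145.6 m/s

145.6 m/s


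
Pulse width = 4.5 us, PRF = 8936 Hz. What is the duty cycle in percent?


DC = 4.5e-6 * 8936 * 100 = 4.02%

4.02%


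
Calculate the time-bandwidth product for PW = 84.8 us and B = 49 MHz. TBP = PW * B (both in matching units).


TBP = 84.8 * 49 = 4155.2

4155.2


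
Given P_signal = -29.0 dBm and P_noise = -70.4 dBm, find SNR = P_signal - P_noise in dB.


SNR = -29.0 - (-70.4) = 41.4 dB

41.4 dB


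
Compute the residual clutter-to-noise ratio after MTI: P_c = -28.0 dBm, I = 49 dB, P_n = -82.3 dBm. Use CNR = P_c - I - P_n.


CNR = -28.0 - 49 - (-82.3) = 5.3 dB

5.3 dB


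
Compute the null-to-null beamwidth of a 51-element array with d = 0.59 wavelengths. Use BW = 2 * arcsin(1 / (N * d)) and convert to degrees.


1/(N*d) = 1/(51*0.59) = 0.033234
BW = 2*arcsin(0.033234) = 3.8 degrees

3.8 degrees


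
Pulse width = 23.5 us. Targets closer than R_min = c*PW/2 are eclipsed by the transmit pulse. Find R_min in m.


R_min = 3e8 * 23.5e-6 / 2 = 3525.0 m

3525.0 m


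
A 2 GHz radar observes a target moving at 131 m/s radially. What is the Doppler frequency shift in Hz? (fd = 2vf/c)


fd = 2 * 131 * 2000000000.0 / 3e8 = 1746.7 Hz

1746.7 Hz


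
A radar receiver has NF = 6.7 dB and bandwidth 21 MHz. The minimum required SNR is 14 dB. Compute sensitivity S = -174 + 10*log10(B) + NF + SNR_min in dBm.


10*log10(21000000.0) = 73.22
S = -174 + 73.22 + 6.7 + 14 = -80.1 dBm

-80.1 dBm


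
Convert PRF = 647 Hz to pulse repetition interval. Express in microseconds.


PRI = 1/647 = 0.0015455951 s = 1545.6 us

1545.6 us


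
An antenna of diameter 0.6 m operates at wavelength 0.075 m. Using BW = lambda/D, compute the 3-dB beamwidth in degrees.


BW_rad = 0.075 / 0.6 = 0.125
BW_deg = 7.16 degrees

7.16 degrees


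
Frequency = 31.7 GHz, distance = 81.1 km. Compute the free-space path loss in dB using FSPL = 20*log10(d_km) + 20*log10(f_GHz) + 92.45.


20*log10(81.1) = 38.18
20*log10(31.7) = 30.02
FSPL = 160.7 dB

160.7 dB


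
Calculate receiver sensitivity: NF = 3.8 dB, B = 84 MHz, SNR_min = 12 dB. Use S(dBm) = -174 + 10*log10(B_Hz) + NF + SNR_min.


10*log10(84000000.0) = 79.24
S = -174 + 79.24 + 3.8 + 12 = -79.0 dBm

-79.0 dBm


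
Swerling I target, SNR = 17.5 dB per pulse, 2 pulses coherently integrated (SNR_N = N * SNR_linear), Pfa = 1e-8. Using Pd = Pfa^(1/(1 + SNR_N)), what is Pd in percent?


SNR_lin = 10^(17.5/10) = 56.23413
SNR_N = 2 * 56.23413 = 112.46826
1/(1 + SNR_N) = 1/113.46826 = 0.008813
Pd = (1e-8)^0.008813 = 0.85015
Pd = 85.0%

85.0%


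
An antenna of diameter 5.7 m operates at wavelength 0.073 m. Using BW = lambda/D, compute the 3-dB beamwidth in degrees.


BW_rad = 0.073 / 5.7 = 0.012807
BW_deg = 0.73 degrees

0.73 degrees


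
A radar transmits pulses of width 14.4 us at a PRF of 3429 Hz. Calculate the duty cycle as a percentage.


DC = 14.4e-6 * 3429 * 100 = 4.94%

4.94%


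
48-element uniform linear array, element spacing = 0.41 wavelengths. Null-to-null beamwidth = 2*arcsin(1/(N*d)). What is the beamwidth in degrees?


1/(N*d) = 1/(48*0.41) = 0.050813
BW = 2*arcsin(0.050813) = 5.8 degrees

5.8 degrees


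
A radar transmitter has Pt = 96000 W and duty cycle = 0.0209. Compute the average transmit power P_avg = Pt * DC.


P_avg = 96000 * 0.0209 = 2006.4 W

2006.4 W


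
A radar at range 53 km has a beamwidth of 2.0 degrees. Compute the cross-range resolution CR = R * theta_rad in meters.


BW_rad = 0.034906585
CR = 53000 * 0.034906585 = 1850.0 m

1850.0 m


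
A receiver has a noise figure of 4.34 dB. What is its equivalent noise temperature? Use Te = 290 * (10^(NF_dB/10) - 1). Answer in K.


NF_lin = 10^(4.34/10) = 2.716439
Te = 290 * (2.716439 - 1) = 497.8 K

497.8 K


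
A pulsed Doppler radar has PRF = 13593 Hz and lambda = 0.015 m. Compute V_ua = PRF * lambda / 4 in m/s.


V_ua = 13593 * 0.015 / 4 = 51.0 m/s

51.0 m/s


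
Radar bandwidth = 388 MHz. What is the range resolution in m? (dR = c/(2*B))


dR = 3e8 / (2 * 388000000.0) = 0.39 m

0.39 m


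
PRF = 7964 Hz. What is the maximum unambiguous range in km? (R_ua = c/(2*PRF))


R_ua = 3e8 / (2 * 7964) = 18834.8 m = 18.8 km

18.8 km


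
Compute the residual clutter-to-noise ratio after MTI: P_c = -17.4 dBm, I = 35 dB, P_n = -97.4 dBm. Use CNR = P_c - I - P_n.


CNR = -17.4 - 35 - (-97.4) = 45.0 dB

45.0 dB


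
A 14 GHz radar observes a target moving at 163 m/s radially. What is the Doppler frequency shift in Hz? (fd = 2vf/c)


fd = 2 * 163 * 14000000000.0 / 3e8 = 15213.3 Hz

15213.3 Hz


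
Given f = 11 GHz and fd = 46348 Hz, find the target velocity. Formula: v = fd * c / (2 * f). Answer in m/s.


v = 46348 * 3e8 / (2 * 11000000000.0) = 632.0 m/s

632.0 m/s


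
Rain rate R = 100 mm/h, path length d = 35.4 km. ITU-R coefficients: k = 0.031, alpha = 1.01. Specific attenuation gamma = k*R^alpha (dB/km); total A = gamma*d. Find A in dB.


gamma = 0.031 * 100^1.01 = 3.246098 dB/km
A = 3.246098 * 35.4 = 114.91 dB

114.91 dB


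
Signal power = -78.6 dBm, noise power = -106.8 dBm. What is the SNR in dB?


SNR = -78.6 - (-106.8) = 28.2 dB

28.2 dB


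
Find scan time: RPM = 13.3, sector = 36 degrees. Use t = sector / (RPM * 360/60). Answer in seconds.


t = 36 / (13.3 * 360) * 60 = 0.45 s

0.45 s


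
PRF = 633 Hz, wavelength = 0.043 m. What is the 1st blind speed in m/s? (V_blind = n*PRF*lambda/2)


V_blind = 1 * 633 * 0.043 / 2 = 13.6 m/s

13.6 m/s


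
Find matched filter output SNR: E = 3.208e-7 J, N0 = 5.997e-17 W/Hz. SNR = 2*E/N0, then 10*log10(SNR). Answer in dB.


SNR_lin = 2 * 3.208e-7 / 5.997e-17 = 1.07e10
SNR_dB = 10*log10(1.07e10) = 100.3 dB

100.3 dB


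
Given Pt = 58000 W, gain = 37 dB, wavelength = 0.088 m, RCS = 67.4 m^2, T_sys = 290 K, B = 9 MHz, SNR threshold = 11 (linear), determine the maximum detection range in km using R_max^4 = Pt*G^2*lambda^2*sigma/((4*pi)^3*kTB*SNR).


G_lin = 10^(37/10) = 5011.872336
R^4 = 58000 * 5011.872336^2 * 0.088^2 * 67.4 / ((4*pi)^3 * 1.38e-23 * 290 * 9000000.0 * 11)
R^4 = 9.67189e20 m^4
R_max = (9.67189e20)^(1/4) = 176351.0 m = 176.4 km

176.4 km


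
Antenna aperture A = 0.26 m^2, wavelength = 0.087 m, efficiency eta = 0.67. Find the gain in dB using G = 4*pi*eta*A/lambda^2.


G_linear = 4*pi*0.67*0.26/0.087^2 = 289.21
G_dB = 10*log10(289.21) = 24.6 dB

24.6 dB


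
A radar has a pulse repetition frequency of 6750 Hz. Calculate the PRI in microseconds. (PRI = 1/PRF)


PRI = 1/6750 = 0.0001481481 s = 148.1 us

148.1 us


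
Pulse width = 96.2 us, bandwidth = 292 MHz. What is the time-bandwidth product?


TBP = 96.2 * 292 = 28090.4

28090.4


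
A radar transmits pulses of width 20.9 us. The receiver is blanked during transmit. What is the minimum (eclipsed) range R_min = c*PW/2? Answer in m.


R_min = 3e8 * 20.9e-6 / 2 = 3135.0 m

3135.0 m


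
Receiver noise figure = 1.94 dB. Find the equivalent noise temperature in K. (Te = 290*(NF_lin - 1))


NF_lin = 10^(1.94/10) = 1.563148
Te = 290 * (1.563148 - 1) = 163.3 K

163.3 K


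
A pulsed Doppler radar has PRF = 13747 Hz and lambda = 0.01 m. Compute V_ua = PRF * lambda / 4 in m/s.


V_ua = 13747 * 0.01 / 4 = 34.4 m/s

34.4 m/s


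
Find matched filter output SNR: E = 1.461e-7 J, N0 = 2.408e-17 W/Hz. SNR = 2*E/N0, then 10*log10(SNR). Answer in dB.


SNR_lin = 2 * 1.461e-7 / 2.408e-17 = 1.213e10
SNR_dB = 10*log10(1.213e10) = 100.8 dB

100.8 dB


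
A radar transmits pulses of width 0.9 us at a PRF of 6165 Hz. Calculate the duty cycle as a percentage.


DC = 0.9e-6 * 6165 * 100 = 0.55%

0.55%


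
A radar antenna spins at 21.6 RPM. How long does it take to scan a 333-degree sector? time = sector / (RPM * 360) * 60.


t = 333 / (21.6 * 360) * 60 = 2.57 s

2.57 s


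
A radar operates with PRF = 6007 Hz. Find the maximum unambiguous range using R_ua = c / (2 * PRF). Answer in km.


R_ua = 3e8 / (2 * 6007) = 24970.9 m = 25.0 km

25.0 km


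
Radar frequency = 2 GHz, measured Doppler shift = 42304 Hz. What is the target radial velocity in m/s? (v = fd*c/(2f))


v = 42304 * 3e8 / (2 * 2000000000.0) = 3172.8 m/s

3172.8 m/s


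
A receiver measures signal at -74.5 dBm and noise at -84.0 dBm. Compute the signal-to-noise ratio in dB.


SNR = -74.5 - (-84.0) = 9.5 dB

9.5 dB


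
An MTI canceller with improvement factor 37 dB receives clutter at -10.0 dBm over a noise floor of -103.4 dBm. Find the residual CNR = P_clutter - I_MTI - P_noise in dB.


CNR = -10.0 - 37 - (-103.4) = 56.4 dB

56.4 dB


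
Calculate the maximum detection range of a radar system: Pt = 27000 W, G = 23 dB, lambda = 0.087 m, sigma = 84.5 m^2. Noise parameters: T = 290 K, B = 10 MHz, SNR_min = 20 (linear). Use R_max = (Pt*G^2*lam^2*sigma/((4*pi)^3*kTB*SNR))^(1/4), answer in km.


G_lin = 10^(23/10) = 199.526231
R^4 = 27000 * 199.526231^2 * 0.087^2 * 84.5 / ((4*pi)^3 * 1.38e-23 * 290 * 10000000.0 * 20)
R^4 = 4.32835e17 m^4
R_max = (4.32835e17)^(1/4) = 25649.6 m = 25.6 km

25.6 km


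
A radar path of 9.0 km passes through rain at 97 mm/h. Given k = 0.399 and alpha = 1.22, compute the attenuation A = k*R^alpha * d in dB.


gamma = 0.399 * 97^1.22 = 105.884993 dB/km
A = 105.884993 * 9.0 = 952.96 dB

952.96 dB


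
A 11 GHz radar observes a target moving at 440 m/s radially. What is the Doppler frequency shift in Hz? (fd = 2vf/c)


fd = 2 * 440 * 11000000000.0 / 3e8 = 32266.7 Hz

32266.7 Hz
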